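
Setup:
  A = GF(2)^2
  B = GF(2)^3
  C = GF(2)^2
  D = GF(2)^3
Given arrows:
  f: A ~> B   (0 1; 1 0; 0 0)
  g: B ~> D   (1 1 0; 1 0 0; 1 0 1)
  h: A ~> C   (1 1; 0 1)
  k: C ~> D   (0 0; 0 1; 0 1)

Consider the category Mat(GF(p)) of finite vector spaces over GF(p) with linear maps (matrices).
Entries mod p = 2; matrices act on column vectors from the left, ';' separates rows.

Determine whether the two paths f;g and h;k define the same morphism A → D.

Answer: DOES NOT COMMUTE

Work:
Along f;g (path 1):
  e0=⟨1,0⟩ f~>⟨0,1,0⟩ g~>⟨1,0,0⟩
  e1=⟨0,1⟩ f~>⟨1,0,0⟩ g~>⟨1,1,1⟩
  composite₁ = (1 1; 0 1; 0 1)
Along h;k (path 2):
  e0=⟨1,0⟩ h~>⟨1,0⟩ k~>⟨0,0,0⟩
  e1=⟨0,1⟩ h~>⟨1,1⟩ k~>⟨0,1,1⟩
  composite₂ = (0 0; 0 1; 0 1)
Equal? NO — does not commute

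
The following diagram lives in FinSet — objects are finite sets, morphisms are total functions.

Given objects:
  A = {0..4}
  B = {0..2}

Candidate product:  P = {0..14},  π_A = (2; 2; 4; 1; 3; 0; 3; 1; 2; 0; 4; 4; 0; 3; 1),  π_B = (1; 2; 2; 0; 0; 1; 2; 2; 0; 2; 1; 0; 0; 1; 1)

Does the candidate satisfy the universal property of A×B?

Answer: VALID PRODUCT

Derivation:
|A|·|B| = 5·3 = 15;  |P| = 15
Check the pairing map k ↦ (π_A(k), π_B(k)):
  0 : (2,1)
  1 : (2,2)
  2 : (4,2)
  3 : (1,0)
  4 : (3,0)
  5 : (0,1)
  6 : (3,2)
  7 : (1,2)
  8 : (2,0)
  9 : (0,2)
  10 : (4,1)
  11 : (4,0)
  12 : (0,0)
  13 : (3,1)
  14 : (1,1)
distinct pairs in image: 15 / 15 needed
  → bijection onto A×B; projections well-typed.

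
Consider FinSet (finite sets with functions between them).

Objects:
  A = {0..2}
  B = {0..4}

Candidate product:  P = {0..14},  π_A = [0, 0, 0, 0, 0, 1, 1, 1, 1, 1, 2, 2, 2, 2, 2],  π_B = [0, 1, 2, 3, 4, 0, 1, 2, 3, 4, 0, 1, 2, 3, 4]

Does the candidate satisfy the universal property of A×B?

Answer: VALID PRODUCT

Trace:
|A|·|B| = 3·5 = 15;  |P| = 15
Check the pairing map k ↦ (π_A(k), π_B(k)):
  0 -> (0,0)
  1 -> (0,1)
  2 -> (0,2)
  3 -> (0,3)
  4 -> (0,4)
  5 -> (1,0)
  6 -> (1,1)
  7 -> (1,2)
  8 -> (1,3)
  9 -> (1,4)
  10 -> (2,0)
  11 -> (2,1)
  12 -> (2,2)
  13 -> (2,3)
  14 -> (2,4)
distinct pairs in image: 15 / 15 needed
  → bijection onto A×B; projections well-typed.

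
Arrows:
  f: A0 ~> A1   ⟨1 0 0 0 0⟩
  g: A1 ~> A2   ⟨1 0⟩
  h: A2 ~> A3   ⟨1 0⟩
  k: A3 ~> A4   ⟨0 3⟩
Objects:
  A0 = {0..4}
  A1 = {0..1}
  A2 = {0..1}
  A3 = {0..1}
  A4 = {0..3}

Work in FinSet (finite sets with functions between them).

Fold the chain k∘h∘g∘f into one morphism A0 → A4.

  0 f~>1 g~>0 h~>1 k~>3
  1 f~>0 g~>1 h~>0 k~>0
  2 f~>0 g~>1 h~>0 k~>0
  3 f~>0 g~>1 h~>0 k~>0
  4 f~>0 g~>1 h~>0 k~>0
result: ⟨3 0 0 0 0⟩

Answer: ⟨3 0 0 0 0⟩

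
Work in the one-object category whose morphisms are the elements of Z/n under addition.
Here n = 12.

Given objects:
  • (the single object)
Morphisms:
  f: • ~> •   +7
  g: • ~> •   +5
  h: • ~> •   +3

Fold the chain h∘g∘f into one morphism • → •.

  0 +7≡7 +5≡0 +3≡3  (mod 12)
⟦path⟧: +3

Answer: +3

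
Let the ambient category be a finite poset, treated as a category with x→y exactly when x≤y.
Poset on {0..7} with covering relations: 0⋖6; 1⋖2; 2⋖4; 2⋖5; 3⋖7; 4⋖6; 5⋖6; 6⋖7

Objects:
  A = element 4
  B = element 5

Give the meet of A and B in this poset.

Answer: A∧B = 2

Derivation:
Common predecessors of 4,5: {1,2}
  1 ≤ 2
  2 ≤ 2
glb = 2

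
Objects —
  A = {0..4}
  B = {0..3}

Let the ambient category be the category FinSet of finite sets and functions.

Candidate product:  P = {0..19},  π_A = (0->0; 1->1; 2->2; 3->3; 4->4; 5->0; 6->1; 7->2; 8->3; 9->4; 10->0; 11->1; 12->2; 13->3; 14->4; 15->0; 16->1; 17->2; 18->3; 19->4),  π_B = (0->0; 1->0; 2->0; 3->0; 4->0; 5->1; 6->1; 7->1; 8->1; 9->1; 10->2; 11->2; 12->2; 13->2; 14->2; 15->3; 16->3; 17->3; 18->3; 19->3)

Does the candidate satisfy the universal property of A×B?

|A|·|B| = 5·4 = 20;  |P| = 20
Check the pairing map k ↦ (π_A(k), π_B(k)):
  0 -> (0,0)
  1 -> (1,0)
  2 -> (2,0)
  3 -> (3,0)
  4 -> (4,0)
  5 -> (0,1)
  6 -> (1,1)
  7 -> (2,1)
  8 -> (3,1)
  9 -> (4,1)
  10 -> (0,2)
  11 -> (1,2)
  12 -> (2,2)
  13 -> (3,2)
  14 -> (4,2)
  15 -> (0,3)
  16 -> (1,3)
  17 -> (2,3)
  18 -> (3,3)
  19 -> (4,3)
distinct pairs in image: 20 / 20 needed
  → bijection onto A×B; projections well-typed.

Answer: VALID PRODUCT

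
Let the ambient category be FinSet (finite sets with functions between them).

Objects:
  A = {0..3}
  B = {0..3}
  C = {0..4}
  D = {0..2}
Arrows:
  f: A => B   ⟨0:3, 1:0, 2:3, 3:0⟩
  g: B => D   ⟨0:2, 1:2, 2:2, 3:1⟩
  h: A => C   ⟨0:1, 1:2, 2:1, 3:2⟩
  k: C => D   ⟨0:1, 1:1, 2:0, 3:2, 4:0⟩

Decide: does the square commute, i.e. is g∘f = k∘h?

Answer: DOES NOT COMMUTE

Derivation:
1) trace f;g:
  0 f=>3 g=>1
  1 f=>0 g=>2
  2 f=>3 g=>1
  3 f=>0 g=>2
  composite₁ = ⟨0:1, 1:2, 2:1, 3:2⟩
2) trace h;k:
  0 h=>1 k=>1
  1 h=>2 k=>0
  2 h=>1 k=>1
  3 h=>2 k=>0
  composite₂ = ⟨0:1, 1:0, 2:1, 3:0⟩
Equal? NO — does not commute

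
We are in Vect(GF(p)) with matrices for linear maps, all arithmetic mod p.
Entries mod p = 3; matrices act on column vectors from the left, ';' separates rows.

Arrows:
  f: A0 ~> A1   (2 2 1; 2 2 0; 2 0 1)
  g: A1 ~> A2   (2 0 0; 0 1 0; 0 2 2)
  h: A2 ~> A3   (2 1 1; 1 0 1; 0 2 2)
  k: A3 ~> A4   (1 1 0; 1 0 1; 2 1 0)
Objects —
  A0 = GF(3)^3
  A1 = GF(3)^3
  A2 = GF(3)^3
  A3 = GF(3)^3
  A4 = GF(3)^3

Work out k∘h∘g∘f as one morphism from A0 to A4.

Answer: (0 1 1; 2 2 1; 0 0 1)

Derivation:
  e0=(1,0,0) f~>(2,2,2) g~>(1,2,2) h~>(0,0,2) k~>(0,2,0)
  e1=(0,1,0) f~>(2,2,0) g~>(1,2,1) h~>(2,2,0) k~>(1,2,0)
  e2=(0,0,1) f~>(1,0,1) g~>(2,0,2) h~>(0,1,1) k~>(1,1,1)
result: (0 1 1; 2 2 1; 0 0 1)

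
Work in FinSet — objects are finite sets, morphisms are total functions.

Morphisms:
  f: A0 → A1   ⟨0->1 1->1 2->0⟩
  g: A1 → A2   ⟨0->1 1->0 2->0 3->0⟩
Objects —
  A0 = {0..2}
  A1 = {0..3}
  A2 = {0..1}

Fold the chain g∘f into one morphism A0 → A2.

Answer: ⟨0->0 1->0 2->1⟩

Work:
  0 f→1 g→0
  1 f→1 g→0
  2 f→0 g→1
composite: ⟨0->0 1->0 2->1⟩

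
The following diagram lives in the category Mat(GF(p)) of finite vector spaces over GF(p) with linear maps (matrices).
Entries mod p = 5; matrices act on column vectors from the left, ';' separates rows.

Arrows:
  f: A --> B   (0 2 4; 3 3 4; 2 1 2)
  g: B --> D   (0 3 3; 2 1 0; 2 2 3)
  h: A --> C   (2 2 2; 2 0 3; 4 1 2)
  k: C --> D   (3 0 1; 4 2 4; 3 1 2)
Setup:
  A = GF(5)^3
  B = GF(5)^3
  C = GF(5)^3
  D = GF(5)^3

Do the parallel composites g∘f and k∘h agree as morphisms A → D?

Answer: DOES NOT COMMUTE

Trace:
1) trace f;g:
  e0=[1,0,0] f-->[0,3,2] g-->[0,3,2]
  e1=[0,1,0] f-->[2,3,1] g-->[2,2,3]
  e2=[0,0,1] f-->[4,4,2] g-->[3,2,2]
  result₁ = (0 2 3; 3 2 2; 2 3 2)
2) trace h;k:
  e0=[1,0,0] h-->[2,2,4] k-->[0,3,1]
  e1=[0,1,0] h-->[2,0,1] k-->[2,2,3]
  e2=[0,0,1] h-->[2,3,2] k-->[3,2,3]
  result₂ = (0 2 3; 3 2 2; 1 3 3)
Equal? NO — does not commute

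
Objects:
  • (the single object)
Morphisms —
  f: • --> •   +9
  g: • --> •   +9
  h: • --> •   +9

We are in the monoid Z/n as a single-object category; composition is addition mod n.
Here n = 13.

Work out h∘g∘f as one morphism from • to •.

  0 +9≡9 +9≡5 +9≡1  (mod 13)
⟦path⟧: +1

Answer: +1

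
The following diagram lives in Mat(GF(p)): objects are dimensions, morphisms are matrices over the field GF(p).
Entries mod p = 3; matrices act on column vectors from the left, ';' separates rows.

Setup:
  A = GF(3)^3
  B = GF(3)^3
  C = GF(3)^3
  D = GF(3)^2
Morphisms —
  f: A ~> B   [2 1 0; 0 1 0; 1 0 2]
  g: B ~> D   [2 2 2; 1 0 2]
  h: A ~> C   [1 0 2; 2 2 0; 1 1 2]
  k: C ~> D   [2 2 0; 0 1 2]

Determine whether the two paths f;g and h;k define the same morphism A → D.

Answer: COMMUTES

Derivation:
Path 1 = f;g:
  e0=(1,0,0) f~>(2,0,1) g~>(0,1)
  e1=(0,1,0) f~>(1,1,0) g~>(1,1)
  e2=(0,0,1) f~>(0,0,2) g~>(1,1)
  composite₁ = [0 1 1; 1 1 1]
Path 2 = h;k:
  e0=(1,0,0) h~>(1,2,1) k~>(0,1)
  e1=(0,1,0) h~>(0,2,1) k~>(1,1)
  e2=(0,0,1) h~>(2,0,2) k~>(1,1)
  composite₂ = [0 1 1; 1 1 1]
Equal? equal; square commutes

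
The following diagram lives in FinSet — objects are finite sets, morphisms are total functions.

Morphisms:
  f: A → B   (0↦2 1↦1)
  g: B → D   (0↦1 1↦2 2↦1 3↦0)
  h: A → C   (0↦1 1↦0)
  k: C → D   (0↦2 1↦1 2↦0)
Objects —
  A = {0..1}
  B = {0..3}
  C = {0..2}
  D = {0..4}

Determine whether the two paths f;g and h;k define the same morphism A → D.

Along f;g (path 1):
  0 f→2 g→1
  1 f→1 g→2
  composite₁ = (0↦1 1↦2)
Along h;k (path 2):
  0 h→1 k→1
  1 h→0 k→2
  composite₂ = (0↦1 1↦2)
Equal? same morphism ✓

Answer: COMMUTES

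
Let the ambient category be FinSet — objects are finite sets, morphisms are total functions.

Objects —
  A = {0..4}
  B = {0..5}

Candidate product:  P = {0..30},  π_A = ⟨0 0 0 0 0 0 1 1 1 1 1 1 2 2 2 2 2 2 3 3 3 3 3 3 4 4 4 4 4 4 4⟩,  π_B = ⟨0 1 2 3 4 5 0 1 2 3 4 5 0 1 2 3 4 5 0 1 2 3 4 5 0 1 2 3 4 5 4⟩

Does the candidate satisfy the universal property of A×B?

|A|·|B| = 5·6 = 30;  |P| = 31
  → cardinalities differ; no bijection possible.

Answer: NOT A VALID PRODUCT — |P|=31 ≠ |A|·|B|=30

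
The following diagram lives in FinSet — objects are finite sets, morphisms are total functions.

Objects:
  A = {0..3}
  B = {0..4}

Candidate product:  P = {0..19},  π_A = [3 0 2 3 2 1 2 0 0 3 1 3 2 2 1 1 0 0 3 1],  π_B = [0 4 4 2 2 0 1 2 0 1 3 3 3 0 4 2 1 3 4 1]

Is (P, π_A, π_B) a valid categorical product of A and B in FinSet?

Answer: VALID PRODUCT

Derivation:
|A|·|B| = 4·5 = 20;  |P| = 20
Check the pairing map k ↦ (π_A(k), π_B(k)):
  0 : (3,0)
  1 : (0,4)
  2 : (2,4)
  3 : (3,2)
  4 : (2,2)
  5 : (1,0)
  6 : (2,1)
  7 : (0,2)
  8 : (0,0)
  9 : (3,1)
  10 : (1,3)
  11 : (3,3)
  12 : (2,3)
  13 : (2,0)
  14 : (1,4)
  15 : (1,2)
  16 : (0,1)
  17 : (0,3)
  18 : (3,4)
  19 : (1,1)
distinct pairs in image: 20 / 20 needed
  → bijection onto A×B; projections well-typed.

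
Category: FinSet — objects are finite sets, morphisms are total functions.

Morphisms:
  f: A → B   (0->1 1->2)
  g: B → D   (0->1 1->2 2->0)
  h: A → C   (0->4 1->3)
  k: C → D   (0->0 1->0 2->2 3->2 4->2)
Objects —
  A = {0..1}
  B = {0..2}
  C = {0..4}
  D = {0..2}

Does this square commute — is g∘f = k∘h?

Path 1 = f;g:
  0 f→1 g→2
  1 f→2 g→0
  composite₁ = (0->2 1->0)
Path 2 = h;k:
  0 h→4 k→2
  1 h→3 k→2
  composite₂ = (0->2 1->2)
Equal? NO — does not commute

Answer: DOES NOT COMMUTE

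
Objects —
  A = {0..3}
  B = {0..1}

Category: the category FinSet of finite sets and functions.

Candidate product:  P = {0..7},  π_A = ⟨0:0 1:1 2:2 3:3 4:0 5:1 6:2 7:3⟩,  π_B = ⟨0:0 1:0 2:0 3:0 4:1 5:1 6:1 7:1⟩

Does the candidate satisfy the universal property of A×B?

Answer: VALID PRODUCT

Derivation:
|A|·|B| = 4·2 = 8;  |P| = 8
Check the pairing map k ↦ (π_A(k), π_B(k)):
  0 : (0,0)
  1 : (1,0)
  2 : (2,0)
  3 : (3,0)
  4 : (0,1)
  5 : (1,1)
  6 : (2,1)
  7 : (3,1)
distinct pairs in image: 8 / 8 needed
  → bijection onto A×B; projections well-typed.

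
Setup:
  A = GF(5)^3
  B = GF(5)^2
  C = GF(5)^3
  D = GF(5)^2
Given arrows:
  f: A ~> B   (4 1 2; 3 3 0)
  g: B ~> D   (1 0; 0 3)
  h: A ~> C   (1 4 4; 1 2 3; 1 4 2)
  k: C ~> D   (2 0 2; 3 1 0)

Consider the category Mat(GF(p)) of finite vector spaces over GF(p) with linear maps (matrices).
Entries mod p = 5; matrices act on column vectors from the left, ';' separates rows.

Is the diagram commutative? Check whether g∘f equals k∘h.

Answer: COMMUTES

Work:
Along f;g (path 1):
  e0=(1,0,0) f~>(4,3) g~>(4,4)
  e1=(0,1,0) f~>(1,3) g~>(1,4)
  e2=(0,0,1) f~>(2,0) g~>(2,0)
  ⟦path⟧₁ = (4 1 2; 4 4 0)
Along h;k (path 2):
  e0=(1,0,0) h~>(1,1,1) k~>(4,4)
  e1=(0,1,0) h~>(4,2,4) k~>(1,4)
  e2=(0,0,1) h~>(4,3,2) k~>(2,0)
  ⟦path⟧₂ = (4 1 2; 4 4 0)
Equal? same morphism ✓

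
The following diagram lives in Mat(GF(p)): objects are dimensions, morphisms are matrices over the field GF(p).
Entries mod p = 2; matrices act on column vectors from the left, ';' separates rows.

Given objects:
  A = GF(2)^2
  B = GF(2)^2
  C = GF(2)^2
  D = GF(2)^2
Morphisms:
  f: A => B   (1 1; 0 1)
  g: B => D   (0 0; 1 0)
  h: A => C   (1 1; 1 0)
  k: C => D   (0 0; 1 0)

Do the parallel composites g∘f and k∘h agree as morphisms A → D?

Answer: COMMUTES

Derivation:
1) trace f;g:
  e0=(1,0) f=>(1,0) g=>(0,1)
  e1=(0,1) f=>(1,1) g=>(0,1)
  composite₁ = (0 0; 1 1)
2) trace h;k:
  e0=(1,0) h=>(1,1) k=>(0,1)
  e1=(0,1) h=>(1,0) k=>(0,1)
  composite₂ = (0 0; 1 1)
Equal? same morphism ✓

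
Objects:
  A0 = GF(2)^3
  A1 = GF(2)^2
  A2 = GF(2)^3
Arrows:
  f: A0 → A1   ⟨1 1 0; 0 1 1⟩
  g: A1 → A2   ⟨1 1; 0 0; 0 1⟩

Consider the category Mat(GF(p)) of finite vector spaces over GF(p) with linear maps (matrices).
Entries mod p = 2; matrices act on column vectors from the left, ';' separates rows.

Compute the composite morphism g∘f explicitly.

Answer: ⟨1 0 1; 0 0 0; 0 1 1⟩

Derivation:
  e0=⟨1,0,0⟩ f→⟨1,0⟩ g→⟨1,0,0⟩
  e1=⟨0,1,0⟩ f→⟨1,1⟩ g→⟨0,0,1⟩
  e2=⟨0,0,1⟩ f→⟨0,1⟩ g→⟨1,0,1⟩
result: ⟨1 0 1; 0 0 0; 0 1 1⟩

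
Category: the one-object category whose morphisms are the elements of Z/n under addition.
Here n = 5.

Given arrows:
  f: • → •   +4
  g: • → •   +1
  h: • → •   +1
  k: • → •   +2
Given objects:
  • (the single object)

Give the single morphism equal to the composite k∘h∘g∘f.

  0 +4≡4 +1≡0 +1≡1 +2≡3  (mod 5)
composite: +3

Answer: +3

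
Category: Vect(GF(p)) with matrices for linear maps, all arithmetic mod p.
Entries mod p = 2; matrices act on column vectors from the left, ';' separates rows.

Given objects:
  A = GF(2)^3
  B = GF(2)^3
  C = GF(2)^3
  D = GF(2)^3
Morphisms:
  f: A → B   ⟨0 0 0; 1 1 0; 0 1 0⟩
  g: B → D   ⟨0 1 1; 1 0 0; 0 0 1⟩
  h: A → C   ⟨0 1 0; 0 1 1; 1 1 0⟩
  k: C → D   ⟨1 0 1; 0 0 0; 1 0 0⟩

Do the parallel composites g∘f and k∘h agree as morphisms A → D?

Answer: COMMUTES

Derivation:
Path 1 = f;g:
  e0=(1,0,0) f→(0,1,0) g→(1,0,0)
  e1=(0,1,0) f→(0,1,1) g→(0,0,1)
  e2=(0,0,1) f→(0,0,0) g→(0,0,0)
  ⟦path⟧₁ = ⟨1 0 0; 0 0 0; 0 1 0⟩
Path 2 = h;k:
  e0=(1,0,0) h→(0,0,1) k→(1,0,0)
  e1=(0,1,0) h→(1,1,1) k→(0,0,1)
  e2=(0,0,1) h→(0,1,0) k→(0,0,0)
  ⟦path⟧₂ = ⟨1 0 0; 0 0 0; 0 1 0⟩
Equal? equal; square commutes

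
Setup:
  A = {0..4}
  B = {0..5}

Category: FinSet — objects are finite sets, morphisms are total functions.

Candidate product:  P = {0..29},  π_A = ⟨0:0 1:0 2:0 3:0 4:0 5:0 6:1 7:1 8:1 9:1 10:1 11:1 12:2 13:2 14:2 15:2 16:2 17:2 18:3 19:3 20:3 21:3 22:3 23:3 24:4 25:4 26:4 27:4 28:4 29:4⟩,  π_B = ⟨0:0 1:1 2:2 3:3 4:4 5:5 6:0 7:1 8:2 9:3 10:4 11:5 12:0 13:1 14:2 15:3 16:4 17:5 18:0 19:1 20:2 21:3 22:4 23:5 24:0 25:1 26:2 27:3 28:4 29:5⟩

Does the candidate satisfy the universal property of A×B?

|A|·|B| = 5·6 = 30;  |P| = 30
Check the pairing map k ↦ (π_A(k), π_B(k)):
  0 : (0,0)
  1 : (0,1)
  2 : (0,2)
  3 : (0,3)
  4 : (0,4)
  5 : (0,5)
  6 : (1,0)
  7 : (1,1)
  8 : (1,2)
  9 : (1,3)
  10 : (1,4)
  11 : (1,5)
  12 : (2,0)
  13 : (2,1)
  14 : (2,2)
  15 : (2,3)
  16 : (2,4)
  17 : (2,5)
  18 : (3,0)
  19 : (3,1)
  20 : (3,2)
  21 : (3,3)
  22 : (3,4)
  23 : (3,5)
  24 : (4,0)
  25 : (4,1)
  26 : (4,2)
  27 : (4,3)
  28 : (4,4)
  29 : (4,5)
distinct pairs in image: 30 / 30 needed
  → bijection onto A×B; projections well-typed.

Answer: VALID PRODUCT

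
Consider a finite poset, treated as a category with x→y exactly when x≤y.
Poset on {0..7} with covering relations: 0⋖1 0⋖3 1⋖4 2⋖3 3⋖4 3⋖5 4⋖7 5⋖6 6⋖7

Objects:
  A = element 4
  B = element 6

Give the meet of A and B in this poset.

Lower bounds of A=4 and B=6: {0,2,3}
  0 ≤ 3
  2 ≤ 3
  3 ≤ 3
glb = 3

Answer: A∧B = 3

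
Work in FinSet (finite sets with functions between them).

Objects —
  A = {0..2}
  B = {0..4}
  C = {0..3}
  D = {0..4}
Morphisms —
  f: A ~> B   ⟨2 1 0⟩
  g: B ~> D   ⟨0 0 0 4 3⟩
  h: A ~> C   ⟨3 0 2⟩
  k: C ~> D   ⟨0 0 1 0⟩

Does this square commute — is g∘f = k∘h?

Answer: DOES NOT COMMUTE

Work:
Path 1 = f;g:
  0 f~>2 g~>0
  1 f~>1 g~>0
  2 f~>0 g~>0
  composite₁ = ⟨0 0 0⟩
Path 2 = h;k:
  0 h~>3 k~>0
  1 h~>0 k~>0
  2 h~>2 k~>1
  composite₂ = ⟨0 0 1⟩
Equal? NO — does not commute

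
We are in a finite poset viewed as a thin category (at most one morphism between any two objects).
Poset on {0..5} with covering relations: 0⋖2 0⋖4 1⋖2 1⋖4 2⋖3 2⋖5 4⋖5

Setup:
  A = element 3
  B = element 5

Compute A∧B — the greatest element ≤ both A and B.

Common predecessors of 3,5: {0,1,2}
  0 ⊑ 2
  1 ⊑ 2
  2 ⊑ 2
glb = 2

Answer: A∧B = 2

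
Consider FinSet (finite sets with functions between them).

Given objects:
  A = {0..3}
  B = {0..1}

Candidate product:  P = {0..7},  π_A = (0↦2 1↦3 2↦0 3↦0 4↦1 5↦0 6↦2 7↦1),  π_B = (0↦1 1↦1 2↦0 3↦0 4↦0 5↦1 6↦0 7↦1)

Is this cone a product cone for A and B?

|A|·|B| = 4·2 = 8;  |P| = 8
Check the pairing map k ↦ (π_A(k), π_B(k)):
  0 ↦ (2,1)
  1 ↦ (3,1)
  2 ↦ (0,0)
  3 ↦ (0,0)  ✗ repeats pair of k=2
  4 ↦ (1,0)
  5 ↦ (0,1)
  6 ↦ (2,0)
  7 ↦ (1,1)
distinct pairs in image: 7 / 8 needed
  → (0,0) hit at k=2 and k=3

Answer: NOT A VALID PRODUCT — duplicate pair at indices 2,3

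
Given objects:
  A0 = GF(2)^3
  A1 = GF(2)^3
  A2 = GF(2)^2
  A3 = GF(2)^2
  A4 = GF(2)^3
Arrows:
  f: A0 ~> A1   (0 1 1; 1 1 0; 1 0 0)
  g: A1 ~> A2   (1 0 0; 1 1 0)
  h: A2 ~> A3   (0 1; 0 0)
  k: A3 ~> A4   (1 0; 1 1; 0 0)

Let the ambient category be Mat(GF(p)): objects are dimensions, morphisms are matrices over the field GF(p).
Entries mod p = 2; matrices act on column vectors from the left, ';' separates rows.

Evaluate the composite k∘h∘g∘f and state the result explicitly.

Answer: (1 0 1; 1 0 1; 0 0 0)

Trace:
  e0=[1,0,0] f~>[0,1,1] g~>[0,1] h~>[1,0] k~>[1,1,0]
  e1=[0,1,0] f~>[1,1,0] g~>[1,0] h~>[0,0] k~>[0,0,0]
  e2=[0,0,1] f~>[1,0,0] g~>[1,1] h~>[1,0] k~>[1,1,0]
composite: (1 0 1; 1 0 1; 0 0 0)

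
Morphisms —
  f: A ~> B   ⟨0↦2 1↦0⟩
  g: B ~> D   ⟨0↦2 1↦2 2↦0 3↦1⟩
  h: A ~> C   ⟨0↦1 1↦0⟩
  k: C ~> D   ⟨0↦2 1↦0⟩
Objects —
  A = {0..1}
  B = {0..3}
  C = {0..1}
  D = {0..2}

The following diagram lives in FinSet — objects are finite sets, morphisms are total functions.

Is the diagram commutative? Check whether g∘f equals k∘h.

Answer: COMMUTES

Derivation:
1) trace f;g:
  0 f~>2 g~>0
  1 f~>0 g~>2
  ⟦path⟧₁ = ⟨0↦0 1↦2⟩
2) trace h;k:
  0 h~>1 k~>0
  1 h~>0 k~>2
  ⟦path⟧₂ = ⟨0↦0 1↦2⟩
Equal? same morphism ✓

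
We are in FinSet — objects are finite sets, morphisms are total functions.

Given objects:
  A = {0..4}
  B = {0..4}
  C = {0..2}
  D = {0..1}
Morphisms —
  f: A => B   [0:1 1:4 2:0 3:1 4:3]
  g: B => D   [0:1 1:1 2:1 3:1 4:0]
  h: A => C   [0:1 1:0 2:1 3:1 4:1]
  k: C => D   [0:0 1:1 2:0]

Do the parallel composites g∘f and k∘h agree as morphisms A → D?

Answer: COMMUTES

Work:
1) trace f;g:
  0 f=>1 g=>1
  1 f=>4 g=>0
  2 f=>0 g=>1
  3 f=>1 g=>1
  4 f=>3 g=>1
  result₁ = [0:1 1:0 2:1 3:1 4:1]
2) trace h;k:
  0 h=>1 k=>1
  1 h=>0 k=>0
  2 h=>1 k=>1
  3 h=>1 k=>1
  4 h=>1 k=>1
  result₂ = [0:1 1:0 2:1 3:1 4:1]
Equal? same morphism ✓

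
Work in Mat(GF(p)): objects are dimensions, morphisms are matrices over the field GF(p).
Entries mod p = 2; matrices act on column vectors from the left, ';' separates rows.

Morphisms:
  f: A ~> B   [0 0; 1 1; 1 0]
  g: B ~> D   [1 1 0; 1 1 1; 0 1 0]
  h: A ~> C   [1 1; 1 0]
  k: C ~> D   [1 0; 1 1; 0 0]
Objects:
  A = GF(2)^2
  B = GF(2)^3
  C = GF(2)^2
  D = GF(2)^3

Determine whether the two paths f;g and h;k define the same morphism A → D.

Answer: DOES NOT COMMUTE

Trace:
1) trace f;g:
  e0=[1,0] f~>[0,1,1] g~>[1,0,1]
  e1=[0,1] f~>[0,1,0] g~>[1,1,1]
  result₁ = [1 1; 0 1; 1 1]
2) trace h;k:
  e0=[1,0] h~>[1,1] k~>[1,0,0]
  e1=[0,1] h~>[1,0] k~>[1,1,0]
  result₂ = [1 1; 0 1; 0 0]
Equal? distinct morphisms ✗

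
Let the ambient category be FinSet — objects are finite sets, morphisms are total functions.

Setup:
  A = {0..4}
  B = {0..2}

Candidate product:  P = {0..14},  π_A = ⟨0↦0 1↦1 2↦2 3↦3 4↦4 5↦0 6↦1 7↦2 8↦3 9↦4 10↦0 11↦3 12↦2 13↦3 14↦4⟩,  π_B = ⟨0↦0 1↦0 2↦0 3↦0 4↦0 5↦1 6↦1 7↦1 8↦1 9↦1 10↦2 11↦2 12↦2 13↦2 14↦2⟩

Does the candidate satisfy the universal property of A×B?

Answer: NOT A VALID PRODUCT — duplicate pair at indices 13,11

Work:
|A|·|B| = 5·3 = 15;  |P| = 15
Check the pairing map k ↦ (π_A(k), π_B(k)):
  0 ↦ (0,0)
  1 ↦ (1,0)
  2 ↦ (2,0)
  3 ↦ (3,0)
  4 ↦ (4,0)
  5 ↦ (0,1)
  6 ↦ (1,1)
  7 ↦ (2,1)
  8 ↦ (3,1)
  9 ↦ (4,1)
  10 ↦ (0,2)
  11 ↦ (3,2)
  12 ↦ (2,2)
  13 ↦ (3,2)  ✗ repeats pair of k=11
  14 ↦ (4,2)
distinct pairs in image: 14 / 15 needed
  → (3,2) hit at k=11 and k=13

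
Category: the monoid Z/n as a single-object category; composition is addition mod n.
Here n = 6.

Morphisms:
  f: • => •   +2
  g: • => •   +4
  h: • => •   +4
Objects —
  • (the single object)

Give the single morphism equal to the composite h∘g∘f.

Answer: +4

Work:
  0 +2≡2 +4≡0 +4≡4  (mod 6)
composite: +4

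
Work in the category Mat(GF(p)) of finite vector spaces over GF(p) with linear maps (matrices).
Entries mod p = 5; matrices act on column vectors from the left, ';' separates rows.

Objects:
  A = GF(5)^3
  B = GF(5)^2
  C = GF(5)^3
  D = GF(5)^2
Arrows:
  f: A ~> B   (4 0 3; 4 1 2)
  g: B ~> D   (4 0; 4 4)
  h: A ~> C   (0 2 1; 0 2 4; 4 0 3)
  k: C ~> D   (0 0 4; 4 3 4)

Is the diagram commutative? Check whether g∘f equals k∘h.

1) trace f;g:
  e0=(1,0,0) f~>(4,4) g~>(1,2)
  e1=(0,1,0) f~>(0,1) g~>(0,4)
  e2=(0,0,1) f~>(3,2) g~>(2,0)
  result₁ = (1 0 2; 2 4 0)
2) trace h;k:
  e0=(1,0,0) h~>(0,0,4) k~>(1,1)
  e1=(0,1,0) h~>(2,2,0) k~>(0,4)
  e2=(0,0,1) h~>(1,4,3) k~>(2,3)
  result₂ = (1 0 2; 1 4 3)
Equal? distinct morphisms ✗

Answer: DOES NOT COMMUTE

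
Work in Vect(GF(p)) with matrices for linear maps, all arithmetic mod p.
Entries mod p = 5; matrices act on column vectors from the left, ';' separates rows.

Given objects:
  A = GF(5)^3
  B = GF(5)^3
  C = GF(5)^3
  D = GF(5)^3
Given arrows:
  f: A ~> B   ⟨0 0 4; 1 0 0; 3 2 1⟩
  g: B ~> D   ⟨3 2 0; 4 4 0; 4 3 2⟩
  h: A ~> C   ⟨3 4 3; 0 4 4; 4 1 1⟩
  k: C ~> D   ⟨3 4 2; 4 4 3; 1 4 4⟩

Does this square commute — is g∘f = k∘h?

Along f;g (path 1):
  e0=(1,0,0) f~>(0,1,3) g~>(2,4,4)
  e1=(0,1,0) f~>(0,0,2) g~>(0,0,4)
  e2=(0,0,1) f~>(4,0,1) g~>(2,1,3)
  result₁ = ⟨2 0 2; 4 0 1; 4 4 3⟩
Along h;k (path 2):
  e0=(1,0,0) h~>(3,0,4) k~>(2,4,4)
  e1=(0,1,0) h~>(4,4,1) k~>(0,0,4)
  e2=(0,0,1) h~>(3,4,1) k~>(2,1,3)
  result₂ = ⟨2 0 2; 4 0 1; 4 4 3⟩
Equal? equal; square commutes

Answer: COMMUTES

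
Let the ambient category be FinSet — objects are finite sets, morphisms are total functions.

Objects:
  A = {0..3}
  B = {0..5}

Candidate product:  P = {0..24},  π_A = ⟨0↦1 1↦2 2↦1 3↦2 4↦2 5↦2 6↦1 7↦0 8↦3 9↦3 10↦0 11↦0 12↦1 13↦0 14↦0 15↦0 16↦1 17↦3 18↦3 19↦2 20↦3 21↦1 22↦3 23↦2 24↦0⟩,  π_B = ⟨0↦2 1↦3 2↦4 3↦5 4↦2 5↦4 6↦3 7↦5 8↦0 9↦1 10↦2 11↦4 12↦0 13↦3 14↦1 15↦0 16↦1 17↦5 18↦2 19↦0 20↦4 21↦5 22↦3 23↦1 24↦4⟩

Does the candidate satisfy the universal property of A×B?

|A|·|B| = 4·6 = 24;  |P| = 25
  → cardinalities differ; no bijection possible.

Answer: NOT A VALID PRODUCT — |P|=25 ≠ |A|·|B|=24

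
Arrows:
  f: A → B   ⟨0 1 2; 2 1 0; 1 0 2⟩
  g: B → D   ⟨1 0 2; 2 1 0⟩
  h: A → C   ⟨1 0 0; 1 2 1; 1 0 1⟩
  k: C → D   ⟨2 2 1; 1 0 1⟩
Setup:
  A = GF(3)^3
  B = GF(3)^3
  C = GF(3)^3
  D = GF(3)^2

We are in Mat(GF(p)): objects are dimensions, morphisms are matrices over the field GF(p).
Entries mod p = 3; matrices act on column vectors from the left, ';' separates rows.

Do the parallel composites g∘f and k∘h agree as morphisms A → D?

Answer: COMMUTES

Derivation:
Path 1 = f;g:
  e0=⟨1,0,0⟩ f→⟨0,2,1⟩ g→⟨2,2⟩
  e1=⟨0,1,0⟩ f→⟨1,1,0⟩ g→⟨1,0⟩
  e2=⟨0,0,1⟩ f→⟨2,0,2⟩ g→⟨0,1⟩
  ⟦path⟧₁ = ⟨2 1 0; 2 0 1⟩
Path 2 = h;k:
  e0=⟨1,0,0⟩ h→⟨1,1,1⟩ k→⟨2,2⟩
  e1=⟨0,1,0⟩ h→⟨0,2,0⟩ k→⟨1,0⟩
  e2=⟨0,0,1⟩ h→⟨0,1,1⟩ k→⟨0,1⟩
  ⟦path⟧₂ = ⟨2 1 0; 2 0 1⟩
Equal? same morphism ✓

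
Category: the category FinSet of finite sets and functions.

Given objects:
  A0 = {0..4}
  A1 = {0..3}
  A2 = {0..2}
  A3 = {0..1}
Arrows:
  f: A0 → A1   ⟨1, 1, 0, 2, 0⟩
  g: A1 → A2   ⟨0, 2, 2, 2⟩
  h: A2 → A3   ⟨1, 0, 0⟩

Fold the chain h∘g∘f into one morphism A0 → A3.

  0 f→1 g→2 h→0
  1 f→1 g→2 h→0
  2 f→0 g→0 h→1
  3 f→2 g→2 h→0
  4 f→0 g→0 h→1
⟦path⟧: ⟨0, 0, 1, 0, 1⟩

Answer: ⟨0, 0, 1, 0, 1⟩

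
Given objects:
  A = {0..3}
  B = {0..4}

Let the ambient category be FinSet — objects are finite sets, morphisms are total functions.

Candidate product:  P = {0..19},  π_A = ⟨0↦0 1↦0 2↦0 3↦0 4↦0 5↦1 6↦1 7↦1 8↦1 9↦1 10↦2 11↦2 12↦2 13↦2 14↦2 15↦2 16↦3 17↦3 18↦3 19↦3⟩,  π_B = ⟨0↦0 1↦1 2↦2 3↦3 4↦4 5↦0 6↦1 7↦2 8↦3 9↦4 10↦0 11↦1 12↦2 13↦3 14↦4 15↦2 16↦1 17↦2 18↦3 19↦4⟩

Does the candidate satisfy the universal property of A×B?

Answer: NOT A VALID PRODUCT — duplicate pair at indices 12,15

Derivation:
|A|·|B| = 4·5 = 20;  |P| = 20
Check the pairing map k ↦ (π_A(k), π_B(k)):
  0 ↦ (0,0)
  1 ↦ (0,1)
  2 ↦ (0,2)
  3 ↦ (0,3)
  4 ↦ (0,4)
  5 ↦ (1,0)
  6 ↦ (1,1)
  7 ↦ (1,2)
  8 ↦ (1,3)
  9 ↦ (1,4)
  10 ↦ (2,0)
  11 ↦ (2,1)
  12 ↦ (2,2)
  13 ↦ (2,3)
  14 ↦ (2,4)
  15 ↦ (2,2)  ✗ repeats pair of k=12
  16 ↦ (3,1)
  17 ↦ (3,2)
  18 ↦ (3,3)
  19 ↦ (3,4)
distinct pairs in image: 19 / 20 needed
  → (2,2) hit at k=12 and k=15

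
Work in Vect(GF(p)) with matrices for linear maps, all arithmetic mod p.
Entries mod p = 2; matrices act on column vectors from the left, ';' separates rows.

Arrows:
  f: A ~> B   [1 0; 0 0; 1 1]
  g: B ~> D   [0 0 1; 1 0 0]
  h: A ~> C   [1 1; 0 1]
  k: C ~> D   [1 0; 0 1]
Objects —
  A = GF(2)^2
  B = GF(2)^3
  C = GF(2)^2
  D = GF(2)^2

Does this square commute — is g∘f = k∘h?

1) trace f;g:
  e0=(1,0) f~>(1,0,1) g~>(1,1)
  e1=(0,1) f~>(0,0,1) g~>(1,0)
  result₁ = [1 1; 1 0]
2) trace h;k:
  e0=(1,0) h~>(1,0) k~>(1,0)
  e1=(0,1) h~>(1,1) k~>(1,1)
  result₂ = [1 1; 0 1]
Equal? distinct morphisms ✗

Answer: DOES NOT COMMUTE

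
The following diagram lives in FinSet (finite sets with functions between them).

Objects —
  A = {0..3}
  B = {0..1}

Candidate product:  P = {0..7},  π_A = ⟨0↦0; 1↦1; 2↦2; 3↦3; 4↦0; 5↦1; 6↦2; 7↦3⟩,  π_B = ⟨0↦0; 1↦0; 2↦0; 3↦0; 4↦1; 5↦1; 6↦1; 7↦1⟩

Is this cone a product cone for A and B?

|A|·|B| = 4·2 = 8;  |P| = 8
Check the pairing map k ↦ (π_A(k), π_B(k)):
  0 ↦ (0,0)
  1 ↦ (1,0)
  2 ↦ (2,0)
  3 ↦ (3,0)
  4 ↦ (0,1)
  5 ↦ (1,1)
  6 ↦ (2,1)
  7 ↦ (3,1)
distinct pairs in image: 8 / 8 needed
  → bijection onto A×B; projections well-typed.

Answer: VALID PRODUCT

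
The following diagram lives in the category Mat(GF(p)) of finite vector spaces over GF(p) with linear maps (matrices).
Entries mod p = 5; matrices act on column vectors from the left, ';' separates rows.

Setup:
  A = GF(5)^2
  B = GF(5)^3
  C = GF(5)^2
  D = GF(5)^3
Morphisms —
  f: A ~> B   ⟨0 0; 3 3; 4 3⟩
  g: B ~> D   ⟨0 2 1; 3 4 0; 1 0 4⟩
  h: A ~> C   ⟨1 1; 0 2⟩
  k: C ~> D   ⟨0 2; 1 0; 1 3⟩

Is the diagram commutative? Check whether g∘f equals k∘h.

Along f;g (path 1):
  e0=(1,0) f~>(0,3,4) g~>(0,2,1)
  e1=(0,1) f~>(0,3,3) g~>(4,2,2)
  ⟦path⟧₁ = ⟨0 4; 2 2; 1 2⟩
Along h;k (path 2):
  e0=(1,0) h~>(1,0) k~>(0,1,1)
  e1=(0,1) h~>(1,2) k~>(4,1,2)
  ⟦path⟧₂ = ⟨0 4; 1 1; 1 2⟩
Equal? differ; not commutative

Answer: DOES NOT COMMUTE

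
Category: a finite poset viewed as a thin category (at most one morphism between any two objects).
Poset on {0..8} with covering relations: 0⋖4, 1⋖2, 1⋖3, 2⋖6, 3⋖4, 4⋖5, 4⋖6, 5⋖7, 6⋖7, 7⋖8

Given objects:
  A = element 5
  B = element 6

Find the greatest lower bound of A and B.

Answer: A∧B = 4

Derivation:
Lower bounds of A=5 and B=6: {0,1,3,4}
  0 ⊑ 4
  1 ⊑ 4
  3 ⊑ 4
  4 ⊑ 4
glb = 4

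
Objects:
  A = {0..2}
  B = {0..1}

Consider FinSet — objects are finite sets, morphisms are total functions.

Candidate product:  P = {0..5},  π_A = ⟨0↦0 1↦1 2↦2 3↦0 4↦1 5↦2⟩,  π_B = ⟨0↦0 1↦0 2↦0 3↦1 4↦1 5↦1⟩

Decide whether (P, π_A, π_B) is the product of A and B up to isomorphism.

Answer: VALID PRODUCT

Work:
|A|·|B| = 3·2 = 6;  |P| = 6
Check the pairing map k ↦ (π_A(k), π_B(k)):
  0 ↦ (0,0)
  1 ↦ (1,0)
  2 ↦ (2,0)
  3 ↦ (0,1)
  4 ↦ (1,1)
  5 ↦ (2,1)
distinct pairs in image: 6 / 6 needed
  → bijection onto A×B; projections well-typed.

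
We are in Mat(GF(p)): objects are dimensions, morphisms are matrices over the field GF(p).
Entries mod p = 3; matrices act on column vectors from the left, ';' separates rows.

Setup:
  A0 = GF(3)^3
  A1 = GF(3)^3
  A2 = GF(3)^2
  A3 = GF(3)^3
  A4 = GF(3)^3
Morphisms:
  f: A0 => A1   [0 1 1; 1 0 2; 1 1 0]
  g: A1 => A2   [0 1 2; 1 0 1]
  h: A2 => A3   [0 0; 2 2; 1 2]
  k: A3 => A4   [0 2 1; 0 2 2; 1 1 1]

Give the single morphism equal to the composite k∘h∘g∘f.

Answer: [0 1 1; 2 1 2; 1 2 1]

Trace:
  e0=[1,0,0] f=>[0,1,1] g=>[0,1] h=>[0,2,2] k=>[0,2,1]
  e1=[0,1,0] f=>[1,0,1] g=>[2,2] h=>[0,2,0] k=>[1,1,2]
  e2=[0,0,1] f=>[1,2,0] g=>[2,1] h=>[0,0,1] k=>[1,2,1]
composite: [0 1 1; 2 1 2; 1 2 1]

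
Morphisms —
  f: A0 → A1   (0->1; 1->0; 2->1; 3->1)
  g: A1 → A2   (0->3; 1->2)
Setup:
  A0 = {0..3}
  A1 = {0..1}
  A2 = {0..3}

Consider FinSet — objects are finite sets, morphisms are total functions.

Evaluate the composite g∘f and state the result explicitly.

Answer: (0->2; 1->3; 2->2; 3->2)

Work:
  0 f→1 g→2
  1 f→0 g→3
  2 f→1 g→2
  3 f→1 g→2
⟦path⟧: (0->2; 1->3; 2->2; 3->2)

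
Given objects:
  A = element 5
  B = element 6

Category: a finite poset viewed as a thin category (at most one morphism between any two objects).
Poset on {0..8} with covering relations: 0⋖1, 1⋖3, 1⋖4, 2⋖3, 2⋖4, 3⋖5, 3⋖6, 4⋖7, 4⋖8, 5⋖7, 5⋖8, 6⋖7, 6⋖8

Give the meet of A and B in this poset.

Common predecessors of 5,6: {0,1,2,3}
  0 <= 3
  1 <= 3
  2 <= 3
  3 <= 3
glb = 3

Answer: A∧B = 3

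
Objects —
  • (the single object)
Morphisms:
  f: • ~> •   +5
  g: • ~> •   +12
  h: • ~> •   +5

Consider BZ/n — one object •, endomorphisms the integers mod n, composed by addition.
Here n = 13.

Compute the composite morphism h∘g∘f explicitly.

Answer: +9

Trace:
  0 +5≡5 +12≡4 +5≡9  (mod 13)
composite: +9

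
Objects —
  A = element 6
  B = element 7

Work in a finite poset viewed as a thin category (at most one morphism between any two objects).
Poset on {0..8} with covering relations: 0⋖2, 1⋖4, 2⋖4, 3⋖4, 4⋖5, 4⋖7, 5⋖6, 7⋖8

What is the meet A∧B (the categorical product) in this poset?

Lower bounds of A=6 and B=7: {0,1,2,3,4}
  0 ≤ 4
  1 ≤ 4
  2 ≤ 4
  3 ≤ 4
  4 ≤ 4
glb = 4

Answer: A∧B = 4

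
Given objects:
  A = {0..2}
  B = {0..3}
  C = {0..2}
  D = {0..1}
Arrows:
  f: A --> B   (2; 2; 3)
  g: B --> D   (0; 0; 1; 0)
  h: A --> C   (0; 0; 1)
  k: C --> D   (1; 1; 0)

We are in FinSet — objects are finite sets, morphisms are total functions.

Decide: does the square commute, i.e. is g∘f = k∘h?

Answer: DOES NOT COMMUTE

Derivation:
1) trace f;g:
  0 f-->2 g-->1
  1 f-->2 g-->1
  2 f-->3 g-->0
  composite₁ = (1; 1; 0)
2) trace h;k:
  0 h-->0 k-->1
  1 h-->0 k-->1
  2 h-->1 k-->1
  composite₂ = (1; 1; 1)
Equal? distinct morphisms ✗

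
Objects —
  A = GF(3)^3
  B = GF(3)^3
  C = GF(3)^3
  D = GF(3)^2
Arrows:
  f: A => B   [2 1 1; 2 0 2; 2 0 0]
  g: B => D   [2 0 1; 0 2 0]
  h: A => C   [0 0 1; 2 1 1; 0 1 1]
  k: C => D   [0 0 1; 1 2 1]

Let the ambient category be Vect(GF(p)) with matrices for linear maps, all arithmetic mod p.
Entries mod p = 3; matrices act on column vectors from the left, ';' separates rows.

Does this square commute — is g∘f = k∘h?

Answer: DOES NOT COMMUTE

Work:
Path 1 = f;g:
  e0=⟨1,0,0⟩ f=>⟨2,2,2⟩ g=>⟨0,1⟩
  e1=⟨0,1,0⟩ f=>⟨1,0,0⟩ g=>⟨2,0⟩
  e2=⟨0,0,1⟩ f=>⟨1,2,0⟩ g=>⟨2,1⟩
  composite₁ = [0 2 2; 1 0 1]
Path 2 = h;k:
  e0=⟨1,0,0⟩ h=>⟨0,2,0⟩ k=>⟨0,1⟩
  e1=⟨0,1,0⟩ h=>⟨0,1,1⟩ k=>⟨1,0⟩
  e2=⟨0,0,1⟩ h=>⟨1,1,1⟩ k=>⟨1,1⟩
  composite₂ = [0 1 1; 1 0 1]
Equal? differ; not commutative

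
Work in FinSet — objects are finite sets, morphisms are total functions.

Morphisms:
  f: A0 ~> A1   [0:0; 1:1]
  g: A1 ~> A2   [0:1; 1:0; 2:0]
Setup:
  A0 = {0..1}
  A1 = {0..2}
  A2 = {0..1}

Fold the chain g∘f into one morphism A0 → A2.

Answer: [0:1; 1:0]

Derivation:
  0 f~>0 g~>1
  1 f~>1 g~>0
result: [0:1; 1:0]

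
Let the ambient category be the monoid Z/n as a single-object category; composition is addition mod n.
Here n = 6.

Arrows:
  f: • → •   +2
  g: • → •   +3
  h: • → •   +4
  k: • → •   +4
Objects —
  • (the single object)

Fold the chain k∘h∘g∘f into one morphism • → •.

  0 +2≡2 +3≡5 +4≡3 +4≡1  (mod 6)
⟦path⟧: +1

Answer: +1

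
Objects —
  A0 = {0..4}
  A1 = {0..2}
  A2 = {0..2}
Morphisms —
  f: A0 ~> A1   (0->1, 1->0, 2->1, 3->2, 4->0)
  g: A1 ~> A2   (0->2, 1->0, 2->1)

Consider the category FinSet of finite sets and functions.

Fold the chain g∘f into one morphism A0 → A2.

Answer: (0->0, 1->2, 2->0, 3->1, 4->2)

Derivation:
  0 f~>1 g~>0
  1 f~>0 g~>2
  2 f~>1 g~>0
  3 f~>2 g~>1
  4 f~>0 g~>2
composite: (0->0, 1->2, 2->0, 3->1, 4->2)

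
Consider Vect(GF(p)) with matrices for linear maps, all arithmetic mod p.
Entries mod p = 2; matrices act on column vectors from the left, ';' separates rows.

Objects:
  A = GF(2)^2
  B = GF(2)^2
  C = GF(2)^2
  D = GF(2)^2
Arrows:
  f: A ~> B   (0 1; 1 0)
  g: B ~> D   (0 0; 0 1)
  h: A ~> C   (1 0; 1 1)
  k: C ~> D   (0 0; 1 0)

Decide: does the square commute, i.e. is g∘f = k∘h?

Answer: COMMUTES

Trace:
1) trace f;g:
  e0=⟨1,0⟩ f~>⟨0,1⟩ g~>⟨0,1⟩
  e1=⟨0,1⟩ f~>⟨1,0⟩ g~>⟨0,0⟩
  composite₁ = (0 0; 1 0)
2) trace h;k:
  e0=⟨1,0⟩ h~>⟨1,1⟩ k~>⟨0,1⟩
  e1=⟨0,1⟩ h~>⟨0,1⟩ k~>⟨0,0⟩
  composite₂ = (0 0; 1 0)
Equal? same morphism ✓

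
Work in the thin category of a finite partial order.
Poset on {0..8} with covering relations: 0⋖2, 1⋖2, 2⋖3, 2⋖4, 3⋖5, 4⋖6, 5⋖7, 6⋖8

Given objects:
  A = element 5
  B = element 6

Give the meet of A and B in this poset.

{x : x<=A ∧ x<=B} = {0,1,2}  (A=5, B=6)
  0 <= 2
  1 <= 2
  2 <= 2
glb = 2

Answer: A∧B = 2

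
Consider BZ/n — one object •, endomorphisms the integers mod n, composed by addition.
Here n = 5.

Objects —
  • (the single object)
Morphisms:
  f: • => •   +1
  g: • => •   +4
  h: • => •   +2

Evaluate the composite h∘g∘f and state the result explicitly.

Answer: +2

Derivation:
  0 +1≡1 +4≡0 +2≡2  (mod 5)
⟦path⟧: +2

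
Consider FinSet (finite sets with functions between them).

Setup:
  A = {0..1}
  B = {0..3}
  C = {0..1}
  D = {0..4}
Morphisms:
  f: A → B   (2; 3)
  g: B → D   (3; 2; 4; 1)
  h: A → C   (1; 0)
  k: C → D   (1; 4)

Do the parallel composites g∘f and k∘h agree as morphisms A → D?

Path 1 = f;g:
  0 f→2 g→4
  1 f→3 g→1
  composite₁ = (4; 1)
Path 2 = h;k:
  0 h→1 k→4
  1 h→0 k→1
  composite₂ = (4; 1)
Equal? same morphism ✓

Answer: COMMUTES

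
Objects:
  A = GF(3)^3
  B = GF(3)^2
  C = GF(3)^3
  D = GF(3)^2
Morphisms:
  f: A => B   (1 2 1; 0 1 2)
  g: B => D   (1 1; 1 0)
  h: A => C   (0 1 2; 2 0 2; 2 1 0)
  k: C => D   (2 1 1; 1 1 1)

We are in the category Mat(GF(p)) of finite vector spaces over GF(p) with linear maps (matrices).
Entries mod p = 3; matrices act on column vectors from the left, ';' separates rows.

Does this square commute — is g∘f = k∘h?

Answer: COMMUTES

Trace:
1) trace f;g:
  e0=[1,0,0] f=>[1,0] g=>[1,1]
  e1=[0,1,0] f=>[2,1] g=>[0,2]
  e2=[0,0,1] f=>[1,2] g=>[0,1]
  composite₁ = (1 0 0; 1 2 1)
2) trace h;k:
  e0=[1,0,0] h=>[0,2,2] k=>[1,1]
  e1=[0,1,0] h=>[1,0,1] k=>[0,2]
  e2=[0,0,1] h=>[2,2,0] k=>[0,1]
  composite₂ = (1 0 0; 1 2 1)
Equal? equal; square commutes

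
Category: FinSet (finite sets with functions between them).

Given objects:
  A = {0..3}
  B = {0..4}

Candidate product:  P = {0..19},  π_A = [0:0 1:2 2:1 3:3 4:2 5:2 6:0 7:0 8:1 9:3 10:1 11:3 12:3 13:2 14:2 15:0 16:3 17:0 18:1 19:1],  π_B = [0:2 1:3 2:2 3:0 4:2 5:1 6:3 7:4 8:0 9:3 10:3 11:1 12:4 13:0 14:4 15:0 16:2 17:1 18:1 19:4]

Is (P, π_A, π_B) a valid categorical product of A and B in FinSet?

|A|·|B| = 4·5 = 20;  |P| = 20
Check the pairing map k ↦ (π_A(k), π_B(k)):
  0 : (0,2)
  1 : (2,3)
  2 : (1,2)
  3 : (3,0)
  4 : (2,2)
  5 : (2,1)
  6 : (0,3)
  7 : (0,4)
  8 : (1,0)
  9 : (3,3)
  10 : (1,3)
  11 : (3,1)
  12 : (3,4)
  13 : (2,0)
  14 : (2,4)
  15 : (0,0)
  16 : (3,2)
  17 : (0,1)
  18 : (1,1)
  19 : (1,4)
distinct pairs in image: 20 / 20 needed
  → bijection onto A×B; projections well-typed.

Answer: VALID PRODUCT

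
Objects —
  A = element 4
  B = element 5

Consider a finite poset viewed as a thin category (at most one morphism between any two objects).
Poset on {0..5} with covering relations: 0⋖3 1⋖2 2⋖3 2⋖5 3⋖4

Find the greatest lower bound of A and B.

Answer: A∧B = 2

Work:
Lower bounds of A=4 and B=5: {1,2}
  1 ⊑ 2
  2 ⊑ 2
glb = 2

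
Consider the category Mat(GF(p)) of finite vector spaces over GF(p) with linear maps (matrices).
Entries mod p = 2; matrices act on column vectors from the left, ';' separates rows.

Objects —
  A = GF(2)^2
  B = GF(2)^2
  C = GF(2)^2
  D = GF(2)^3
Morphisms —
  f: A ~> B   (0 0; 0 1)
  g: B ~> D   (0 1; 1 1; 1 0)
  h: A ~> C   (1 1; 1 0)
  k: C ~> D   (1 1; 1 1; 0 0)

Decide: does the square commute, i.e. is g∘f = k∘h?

Path 1 = f;g:
  e0=[1,0] f~>[0,0] g~>[0,0,0]
  e1=[0,1] f~>[0,1] g~>[1,1,0]
  ⟦path⟧₁ = (0 1; 0 1; 0 0)
Path 2 = h;k:
  e0=[1,0] h~>[1,1] k~>[0,0,0]
  e1=[0,1] h~>[1,0] k~>[1,1,0]
  ⟦path⟧₂ = (0 1; 0 1; 0 0)
Equal? equal; square commutes

Answer: COMMUTES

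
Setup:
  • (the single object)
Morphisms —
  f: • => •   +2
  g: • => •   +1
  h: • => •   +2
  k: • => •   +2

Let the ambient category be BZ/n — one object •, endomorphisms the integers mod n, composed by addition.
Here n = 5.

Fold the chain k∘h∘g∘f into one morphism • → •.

  0 +2≡2 +1≡3 +2≡0 +2≡2  (mod 5)
composite: +2

Answer: +2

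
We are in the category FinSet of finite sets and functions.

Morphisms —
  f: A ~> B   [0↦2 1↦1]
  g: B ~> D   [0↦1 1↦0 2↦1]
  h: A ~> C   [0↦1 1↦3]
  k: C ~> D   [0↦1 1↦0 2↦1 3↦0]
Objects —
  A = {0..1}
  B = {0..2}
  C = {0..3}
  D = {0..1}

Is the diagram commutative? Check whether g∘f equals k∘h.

Answer: DOES NOT COMMUTE

Work:
1) trace f;g:
  0 f~>2 g~>1
  1 f~>1 g~>0
  composite₁ = [0↦1 1↦0]
2) trace h;k:
  0 h~>1 k~>0
  1 h~>3 k~>0
  composite₂ = [0↦0 1↦0]
Equal? distinct morphisms ✗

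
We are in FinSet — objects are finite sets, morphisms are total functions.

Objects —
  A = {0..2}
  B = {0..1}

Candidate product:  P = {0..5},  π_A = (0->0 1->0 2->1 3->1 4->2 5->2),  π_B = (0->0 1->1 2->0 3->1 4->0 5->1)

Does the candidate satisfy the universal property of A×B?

Answer: VALID PRODUCT

Work:
|A|·|B| = 3·2 = 6;  |P| = 6
Check the pairing map k ↦ (π_A(k), π_B(k)):
  0 -> (0,0)
  1 -> (0,1)
  2 -> (1,0)
  3 -> (1,1)
  4 -> (2,0)
  5 -> (2,1)
distinct pairs in image: 6 / 6 needed
  → bijection onto A×B; projections well-typed.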